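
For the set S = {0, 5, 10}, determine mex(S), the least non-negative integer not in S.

1

0 is in the set but 1 is not, so the mex is 1.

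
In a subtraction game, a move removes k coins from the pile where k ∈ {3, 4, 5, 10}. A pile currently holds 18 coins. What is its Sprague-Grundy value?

1

Grundy values for subtraction set {3, 4, 5, 10}:
k:     0  1  2  3  4  5  6  7  8  9 10 11 12 13 14 15 16 17 18
g(k):  0  0  0  1  1  1  2  2  0  0  3  1  1  2  2  0  0  0  1
So g(18) = 1.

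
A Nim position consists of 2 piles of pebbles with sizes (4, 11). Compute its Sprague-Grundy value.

Write each in binary and XOR column by column:
  0100  (4)
  1011  (11)
  ----
  1111  (15)

15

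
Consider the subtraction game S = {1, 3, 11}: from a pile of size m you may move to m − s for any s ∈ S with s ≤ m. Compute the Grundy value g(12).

0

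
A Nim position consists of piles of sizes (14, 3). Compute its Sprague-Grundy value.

Compute the nim-sum pairwise:
14 ^ 3 = 13

13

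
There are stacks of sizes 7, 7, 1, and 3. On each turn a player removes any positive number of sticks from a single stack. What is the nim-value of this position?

Bitwise XOR of the heap sizes:
  111  (7)
  111  (7)
  001  (1)
  011  (3)
  ---
  010  (2)

2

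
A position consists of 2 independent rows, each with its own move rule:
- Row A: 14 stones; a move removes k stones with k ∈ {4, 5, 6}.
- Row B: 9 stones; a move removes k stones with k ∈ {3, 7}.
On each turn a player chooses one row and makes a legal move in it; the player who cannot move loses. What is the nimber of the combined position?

0

For row A, compute g(0), g(1), … with moves {4, 5, 6}:
k:     0  1  2  3  4  5  6  7  8  9 10 11 12 13 14
g(k):  0  0  0  0  1  1  1  1  2  2  0  0  0  0  1
So g(14) = 1.
Build the Grundy sequence for row B with g(k) = mex{g(k−s) : s ∈ {3, 7}, s ≤ k}:
g(0) = mex{} = 0
g(1) = mex{} = 0
g(2) = mex{} = 0
g(3) = mex{0} = 1
g(4) = mex{0} = 1
g(5) = mex{0} = 1
g(6) = mex{1} = 0
g(7) = mex{0,1} = 2
g(8) = mex{0,1} = 2
g(9) = mex{0} = 1
So g(9) = 1.
The value of a disjunctive sum is the nim-sum of the parts.
Combined value = 1 XOR 1 = 0.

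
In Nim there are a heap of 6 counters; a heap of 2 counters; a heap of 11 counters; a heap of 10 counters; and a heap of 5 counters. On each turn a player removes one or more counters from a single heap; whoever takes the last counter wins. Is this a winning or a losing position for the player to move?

Losing position

Nim-sum: 6 ⊕ 2 ⊕ 11 ⊕ 10 ⊕ 5 = 0.
The nim-sum is 0, so this is a P-position: the player to move is in a losing position under optimal play.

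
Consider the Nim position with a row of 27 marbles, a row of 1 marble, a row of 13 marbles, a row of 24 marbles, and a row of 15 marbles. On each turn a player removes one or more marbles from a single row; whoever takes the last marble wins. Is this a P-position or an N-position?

P-position

Compute the nim-sum pairwise:
27 ⊕ 1 = 26
26 ⊕ 13 = 23
23 ⊕ 24 = 15
15 ⊕ 15 = 0
The nim-sum is 0, so this is a P-position: the player to move is in a losing position under optimal play.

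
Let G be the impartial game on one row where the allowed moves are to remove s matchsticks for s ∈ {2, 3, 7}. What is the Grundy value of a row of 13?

Grundy values for subtraction set {2, 3, 7}:
g(0) = mex{} = 0
g(1) = mex{} = 0
g(2) = mex{0} = 1
g(3) = mex{0} = 1
g(4) = mex{0,1} = 2
g(5) = mex{1} = 0
g(6) = mex{1,2} = 0
g(7) = mex{0,2} = 1
g(8) = mex{0} = 1
g(9) = mex{0,1} = 2
g(10) = mex{1} = 0
g(11) = mex{1,2} = 0
g(12) = mex{0,2} = 1
g(13) = mex{0} = 1
So g(13) = 1.

1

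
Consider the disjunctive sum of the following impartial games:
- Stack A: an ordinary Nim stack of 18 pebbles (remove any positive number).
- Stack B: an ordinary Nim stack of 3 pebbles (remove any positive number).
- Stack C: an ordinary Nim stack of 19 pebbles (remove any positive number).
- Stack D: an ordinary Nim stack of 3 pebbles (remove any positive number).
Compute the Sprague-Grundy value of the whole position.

1

Stack A is a plain Nim stack of size 18, so its Grundy value is 18.
Stack B is a plain Nim stack of size 3, so its Grundy value is 3.
Stack C is a plain Nim stack of size 19, so its Grundy value is 19.
Stack D is a plain Nim stack of size 3, so its Grundy value is 3.
By the Sprague-Grundy theorem, the Grundy value of a sum of independent games is the XOR of the component values.
Combined value = 18 ⊕ 3 ⊕ 19 ⊕ 3 = 1.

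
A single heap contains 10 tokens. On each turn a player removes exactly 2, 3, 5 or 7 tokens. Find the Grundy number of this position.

Grundy values for subtraction set {2, 3, 5, 7}:
k:     0  1  2  3  4  5  6  7  8  9 10
g(k):  0  0  1  1  2  2  3  3  4  0  0
So g(10) = 0.

0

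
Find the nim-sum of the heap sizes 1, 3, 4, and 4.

2

Bitwise XOR of the heap sizes:
  001  (1)
  011  (3)
  100  (4)
  100  (4)
  ---
  010  (2)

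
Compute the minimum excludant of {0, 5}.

0 is in the set but 1 is not, so the mex is 1.

1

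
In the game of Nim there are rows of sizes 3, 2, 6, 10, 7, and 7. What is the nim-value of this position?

13

Bitwise XOR of the heap sizes:
  0011  (3)
  0010  (2)
  0110  (6)
  1010  (10)
  0111  (7)
  0111  (7)
  ----
  1101  (13)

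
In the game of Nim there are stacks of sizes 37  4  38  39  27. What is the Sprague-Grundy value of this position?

59

In binary:
  100101  (37)
  000100  (4)
  100110  (38)
  100111  (39)
  011011  (27)
  ------
  111011  (59)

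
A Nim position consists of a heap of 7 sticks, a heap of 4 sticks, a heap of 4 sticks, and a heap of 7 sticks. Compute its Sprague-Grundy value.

0

Compute the nim-sum pairwise:
7 XOR 4 = 3
3 XOR 4 = 7
7 XOR 7 = 0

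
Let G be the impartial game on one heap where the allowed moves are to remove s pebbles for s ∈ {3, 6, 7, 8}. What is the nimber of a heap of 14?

Build the Grundy sequence with g(k) = mex{g(k−s) : s ∈ {3, 6, 7, 8}, s ≤ k}:
k:     0  1  2  3  4  5  6  7  8  9 10 11 12 13 14
g(k):  0  0  0  1  1  1  2  2  2  3  3  0  0  0  1
So g(14) = 1.

1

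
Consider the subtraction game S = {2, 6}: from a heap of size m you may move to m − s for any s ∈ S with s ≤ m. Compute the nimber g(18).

Build the Grundy sequence with g(k) = mex{g(k−s) : s ∈ {2, 6}, s ≤ k}:
k:     0  1  2  3  4  5  6  7  8  9 10 11 12 13 14 15 16 17 18
g(k):  0  0  1  1  0  0  1  1  0  0  1  1  0  0  1  1  0  0  1
So g(18) = 1.

1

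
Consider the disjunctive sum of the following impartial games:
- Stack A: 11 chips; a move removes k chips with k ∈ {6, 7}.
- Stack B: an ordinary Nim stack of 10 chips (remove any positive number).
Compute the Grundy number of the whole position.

11

Build the Grundy sequence for stack A with g(k) = mex{g(k−s) : s ∈ {6, 7}, s ≤ k}:
g(0) = mex{} = 0
g(1) = mex{} = 0
g(2) = mex{} = 0
g(3) = mex{} = 0
g(4) = mex{} = 0
g(5) = mex{} = 0
g(6) = mex{0} = 1
g(7) = mex{0} = 1
g(8) = mex{0} = 1
g(9) = mex{0} = 1
g(10) = mex{0} = 1
g(11) = mex{0} = 1
So g(11) = 1.
Stack B is a plain Nim stack of size 10, so its Grundy value is 10.
The value of a disjunctive sum is the nim-sum of the parts.
Combined value = 1 XOR 10 = 11.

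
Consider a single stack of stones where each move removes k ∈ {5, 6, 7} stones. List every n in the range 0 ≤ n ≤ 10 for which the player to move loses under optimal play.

0, 1, 2, 3, 4

Build the Grundy sequence with g(k) = mex{g(k−s) : s ∈ {5, 6, 7}, s ≤ k}:
g(0) = mex{} = 0
g(1) = mex{} = 0
g(2) = mex{} = 0
g(3) = mex{} = 0
g(4) = mex{} = 0
g(5) = mex{0} = 1
g(6) = mex{0} = 1
g(7) = mex{0} = 1
g(8) = mex{0} = 1
g(9) = mex{0} = 1
g(10) = mex{0,1} = 2
The P-positions (g = 0) in 0..10 are 0, 1, 2, 3, 4.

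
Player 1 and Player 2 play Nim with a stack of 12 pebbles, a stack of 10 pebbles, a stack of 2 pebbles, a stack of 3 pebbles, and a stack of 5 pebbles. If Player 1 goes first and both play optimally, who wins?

Nim-sum: 12 XOR 10 XOR 2 XOR 3 XOR 5 = 2.
The nim-sum is 2 ≠ 0, so this is an N-position: the player to move can win; Player 1 has a winning move.

Player 1 wins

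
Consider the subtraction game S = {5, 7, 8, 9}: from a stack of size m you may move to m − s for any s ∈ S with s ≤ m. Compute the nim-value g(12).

Build the Grundy sequence with g(k) = mex{g(k−s) : s ∈ {5, 7, 8, 9}, s ≤ k}:
k:     0  1  2  3  4  5  6  7  8  9 10 11 12
g(k):  0  0  0  0  0  1  1  1  1  1  2  2  2
So g(12) = 2.

2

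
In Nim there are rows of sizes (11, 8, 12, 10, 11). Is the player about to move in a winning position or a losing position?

Compute the nim-sum pairwise:
11 ^ 8 = 3
3 ^ 12 = 15
15 ^ 10 = 5
5 ^ 11 = 14
The nim-sum is 14 ≠ 0, so this is an N-position: the player to move can win.

Winning position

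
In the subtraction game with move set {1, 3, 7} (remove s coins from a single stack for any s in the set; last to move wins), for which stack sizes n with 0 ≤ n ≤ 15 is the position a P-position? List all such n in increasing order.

0, 2, 4, 6, 8, 10, 12, 14

Build the Grundy sequence with g(k) = mex{g(k−s) : s ∈ {1, 3, 7}, s ≤ k}:
k:     0  1  2  3  4  5  6  7  8  9 10 11 12 13 14 15
g(k):  0  1  0  1  0  1  0  1  0  1  0  1  0  1  0  1
The P-positions (g = 0) in 0..15 are 0, 2, 4, 6, 8, 10, 12, 14.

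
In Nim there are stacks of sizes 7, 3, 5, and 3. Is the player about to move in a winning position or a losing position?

Winning position

Nim-sum: 7 ^ 3 ^ 5 ^ 3 = 2.
The nim-sum is 2 ≠ 0, so this is an N-position: the player to move can win.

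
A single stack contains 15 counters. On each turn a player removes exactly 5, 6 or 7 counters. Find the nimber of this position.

Build the Grundy sequence with g(k) = mex{g(k−s) : s ∈ {5, 6, 7}, s ≤ k}:
k:     0  1  2  3  4  5  6  7  8  9 10 11 12 13 14 15
g(k):  0  0  0  0  0  1  1  1  1  1  2  2  0  0  0  0
So g(15) = 0.

0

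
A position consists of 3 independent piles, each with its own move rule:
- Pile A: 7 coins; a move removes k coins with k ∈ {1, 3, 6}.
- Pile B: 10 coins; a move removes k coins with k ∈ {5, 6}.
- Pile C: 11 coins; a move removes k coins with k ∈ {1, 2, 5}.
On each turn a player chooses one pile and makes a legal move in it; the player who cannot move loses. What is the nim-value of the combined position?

Grundy values for pile A (subtraction set {1, 3, 6}):
g(0) = mex{} = 0
g(1) = mex{0} = 1
g(2) = mex{1} = 0
g(3) = mex{0} = 1
g(4) = mex{1} = 0
g(5) = mex{0} = 1
g(6) = mex{0,1} = 2
g(7) = mex{0,1,2} = 3
So g(7) = 3.
Grundy values for pile B (subtraction set {5, 6}):
g(0) = mex{} = 0
g(1) = mex{} = 0
g(2) = mex{} = 0
g(3) = mex{} = 0
g(4) = mex{} = 0
g(5) = mex{0} = 1
g(6) = mex{0} = 1
g(7) = mex{0} = 1
g(8) = mex{0} = 1
g(9) = mex{0} = 1
g(10) = mex{0,1} = 2
So g(10) = 2.
For pile C, compute g(0), g(1), … with moves {1, 2, 5}:
k:     0  1  2  3  4  5  6  7  8  9 10 11
g(k):  0  1  2  0  1  2  0  1  2  0  1  2
So g(11) = 2.
The value of a disjunctive sum is the nim-sum of the parts.
Combined value = 3 XOR 2 XOR 2 = 3.

3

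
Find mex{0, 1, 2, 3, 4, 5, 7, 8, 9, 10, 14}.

6

The values 0, 1, 2, 3, 4, 5 are all present; 6 is the first non-negative integer missing from the set.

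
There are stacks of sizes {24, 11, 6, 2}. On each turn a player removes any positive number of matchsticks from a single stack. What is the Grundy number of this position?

Compute the nim-sum pairwise:
24 XOR 11 = 19
19 XOR 6 = 21
21 XOR 2 = 23

23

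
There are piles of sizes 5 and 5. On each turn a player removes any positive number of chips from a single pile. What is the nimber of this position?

0

Compute the nim-sum pairwise:
5 ⊕ 5 = 0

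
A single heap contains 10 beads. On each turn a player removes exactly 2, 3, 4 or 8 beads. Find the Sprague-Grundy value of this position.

Build the Grundy sequence with g(k) = mex{g(k−s) : s ∈ {2, 3, 4, 8}, s ≤ k}:
k:     0  1  2  3  4  5  6  7  8  9 10
g(k):  0  0  1  1  2  2  0  0  1  1  2
So g(10) = 2.

2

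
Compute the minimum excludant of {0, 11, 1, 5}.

2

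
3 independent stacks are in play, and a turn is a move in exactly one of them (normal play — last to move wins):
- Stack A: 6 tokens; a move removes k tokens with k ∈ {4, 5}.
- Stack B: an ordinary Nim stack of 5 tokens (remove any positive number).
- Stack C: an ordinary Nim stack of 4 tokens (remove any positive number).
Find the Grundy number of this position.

0

Build the Grundy sequence for stack A with g(k) = mex{g(k−s) : s ∈ {4, 5}, s ≤ k}:
g(0) = mex{} = 0
g(1) = mex{} = 0
g(2) = mex{} = 0
g(3) = mex{} = 0
g(4) = mex{0} = 1
g(5) = mex{0} = 1
g(6) = mex{0} = 1
So g(6) = 1.
Stack B is a plain Nim stack of size 5, so its Grundy value is 5.
Stack C is a plain Nim stack of size 4, so its Grundy value is 4.
By the Sprague-Grundy theorem, the Grundy value of a sum of independent games is the XOR of the component values.
Combined value = 1 ⊕ 5 ⊕ 4 = 0.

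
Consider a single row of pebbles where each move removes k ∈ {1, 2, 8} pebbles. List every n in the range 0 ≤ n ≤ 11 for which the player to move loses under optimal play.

0, 3, 6, 9

Grundy values for subtraction set {1, 2, 8}:
k:     0  1  2  3  4  5  6  7  8  9 10 11
g(k):  0  1  2  0  1  2  0  1  2  0  1  2
The P-positions (g = 0) in 0..11 are 0, 3, 6, 9.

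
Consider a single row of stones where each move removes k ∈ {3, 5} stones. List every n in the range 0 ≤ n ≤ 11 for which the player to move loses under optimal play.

0, 1, 2, 8, 9, 10

Grundy values for subtraction set {3, 5}:
g(0) = mex{} = 0
g(1) = mex{} = 0
g(2) = mex{} = 0
g(3) = mex{0} = 1
g(4) = mex{0} = 1
g(5) = mex{0} = 1
g(6) = mex{0,1} = 2
g(7) = mex{0,1} = 2
g(8) = mex{1} = 0
g(9) = mex{1,2} = 0
g(10) = mex{1,2} = 0
g(11) = mex{0,2} = 1
The P-positions (g = 0) in 0..11 are 0, 1, 2, 8, 9, 10.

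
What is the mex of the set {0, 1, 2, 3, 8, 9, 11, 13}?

4

The values 0, 1, 2, 3 are all present; 4 is the first non-negative integer missing from the set.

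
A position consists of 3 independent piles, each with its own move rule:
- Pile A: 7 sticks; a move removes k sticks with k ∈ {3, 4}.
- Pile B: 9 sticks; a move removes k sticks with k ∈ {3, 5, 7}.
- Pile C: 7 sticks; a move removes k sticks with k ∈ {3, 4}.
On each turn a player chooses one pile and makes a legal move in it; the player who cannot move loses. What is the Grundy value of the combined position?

3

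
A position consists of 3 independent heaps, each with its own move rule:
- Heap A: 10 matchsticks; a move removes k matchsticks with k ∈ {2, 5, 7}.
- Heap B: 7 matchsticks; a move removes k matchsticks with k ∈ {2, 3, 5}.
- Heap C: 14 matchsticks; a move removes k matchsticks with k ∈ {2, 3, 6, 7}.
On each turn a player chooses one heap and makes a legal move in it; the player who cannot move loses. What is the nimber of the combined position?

0

Build the Grundy sequence for heap A with g(k) = mex{g(k−s) : s ∈ {2, 5, 7}, s ≤ k}:
k:     0  1  2  3  4  5  6  7  8  9 10
g(k):  0  0  1  1  0  2  1  3  2  2  0
So g(10) = 0.
Build the Grundy sequence for heap B with g(k) = mex{g(k−s) : s ∈ {2, 3, 5}, s ≤ k}:
g(0) = mex{} = 0
g(1) = mex{} = 0
g(2) = mex{0} = 1
g(3) = mex{0} = 1
g(4) = mex{0,1} = 2
g(5) = mex{0,1} = 2
g(6) = mex{0,1,2} = 3
g(7) = mex{1,2} = 0
So g(7) = 0.
Grundy values for heap C (subtraction set {2, 3, 6, 7}):
g(0) = mex{} = 0
g(1) = mex{} = 0
g(2) = mex{0} = 1
g(3) = mex{0} = 1
g(4) = mex{0,1} = 2
g(5) = mex{1} = 0
g(6) = mex{0,1,2} = 3
g(7) = mex{0,2} = 1
g(8) = mex{0,1,3} = 2
g(9) = mex{1,3} = 0
g(10) = mex{1,2} = 0
g(11) = mex{0,2} = 1
g(12) = mex{0,3} = 1
g(13) = mex{0,1,3} = 2
g(14) = mex{1,2} = 0
So g(14) = 0.
By the Sprague-Grundy theorem, the Grundy value of a sum of independent games is the XOR of the component values.
Combined value = 0 ⊕ 0 ⊕ 0 = 0.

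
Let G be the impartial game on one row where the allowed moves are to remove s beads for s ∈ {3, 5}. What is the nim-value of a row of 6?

Grundy values for subtraction set {3, 5}:
k:     0  1  2  3  4  5  6
g(k):  0  0  0  1  1  1  2
So g(6) = 2.

2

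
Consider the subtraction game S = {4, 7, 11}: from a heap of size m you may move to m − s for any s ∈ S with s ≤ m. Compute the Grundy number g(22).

1

Grundy values for subtraction set {4, 7, 11}:
k:     0  1  2  3  4  5  6  7  8  9 10 11 12 13 14 15 16 17 18 19 20 21 22
g(k):  0  0  0  0  1  1  1  1  2  2  2  2  3  3  3  0  0  0  0  1  1  1  1
So g(22) = 1.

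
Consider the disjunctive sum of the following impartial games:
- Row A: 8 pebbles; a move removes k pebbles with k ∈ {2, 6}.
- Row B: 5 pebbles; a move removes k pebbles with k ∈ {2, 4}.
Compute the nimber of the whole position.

2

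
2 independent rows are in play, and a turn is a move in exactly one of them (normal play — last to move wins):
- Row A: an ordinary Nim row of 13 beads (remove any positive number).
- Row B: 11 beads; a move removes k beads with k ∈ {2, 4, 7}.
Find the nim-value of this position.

Row A is a plain Nim row of size 13, so its Grundy value is 13.
For row B, compute g(0), g(1), … with moves {2, 4, 7}:
g(0) = mex{} = 0
g(1) = mex{} = 0
g(2) = mex{0} = 1
g(3) = mex{0} = 1
g(4) = mex{0,1} = 2
g(5) = mex{0,1} = 2
g(6) = mex{1,2} = 0
g(7) = mex{0,1,2} = 3
g(8) = mex{0,2} = 1
g(9) = mex{1,2,3} = 0
g(10) = mex{0,1} = 2
g(11) = mex{0,2,3} = 1
So g(11) = 1.
The value of a disjunctive sum is the nim-sum of the parts.
Combined value = 13 ⊕ 1 = 12.

12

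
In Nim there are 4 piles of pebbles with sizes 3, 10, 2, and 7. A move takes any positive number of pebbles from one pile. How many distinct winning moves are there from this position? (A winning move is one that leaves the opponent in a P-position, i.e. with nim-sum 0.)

1

Compute the nim-sum pairwise:
3 ⊕ 10 = 9
9 ⊕ 2 = 11
11 ⊕ 7 = 12
The overall nim-sum is X = 12. A pile of size p has a winning move iff p XOR X < p (reduce it to p XOR X).
  3: 3 XOR 12 = 15 ≥ 3 — no move.
  10: 10 XOR 12 = 6 < 10 — winning move (to 6).
  2: 2 XOR 12 = 14 ≥ 2 — no move.
  7: 7 XOR 12 = 11 ≥ 7 — no move.
That gives 1 winning move.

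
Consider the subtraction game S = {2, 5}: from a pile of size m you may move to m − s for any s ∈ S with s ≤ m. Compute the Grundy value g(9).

1

Compute g(0), g(1), … for moves {2, 5}:
g(0) = mex{} = 0
g(1) = mex{} = 0
g(2) = mex{0} = 1
g(3) = mex{0} = 1
g(4) = mex{1} = 0
g(5) = mex{0,1} = 2
g(6) = mex{0} = 1
g(7) = mex{1,2} = 0
g(8) = mex{1} = 0
g(9) = mex{0} = 1
So g(9) = 1.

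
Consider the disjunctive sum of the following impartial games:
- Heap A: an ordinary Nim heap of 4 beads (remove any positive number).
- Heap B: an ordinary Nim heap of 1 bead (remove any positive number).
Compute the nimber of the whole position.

Heap A is a plain Nim heap of size 4, so its Grundy value is 4.
Heap B is a plain Nim heap of size 1, so its Grundy value is 1.
The value of a disjunctive sum is the nim-sum of the parts.
Combined value = 4 XOR 1 = 5.

5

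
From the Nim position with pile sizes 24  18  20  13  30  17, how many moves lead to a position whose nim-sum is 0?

5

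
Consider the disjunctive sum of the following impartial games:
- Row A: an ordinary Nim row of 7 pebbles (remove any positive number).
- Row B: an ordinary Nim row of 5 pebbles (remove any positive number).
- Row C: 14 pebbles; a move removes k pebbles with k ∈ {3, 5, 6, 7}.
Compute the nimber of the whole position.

3

Row A is a plain Nim row of size 7, so its Grundy value is 7.
Row B is a plain Nim row of size 5, so its Grundy value is 5.
Build the Grundy sequence for row C with g(k) = mex{g(k−s) : s ∈ {3, 5, 6, 7}, s ≤ k}:
g(0) = mex{} = 0
g(1) = mex{} = 0
g(2) = mex{} = 0
g(3) = mex{0} = 1
g(4) = mex{0} = 1
g(5) = mex{0} = 1
g(6) = mex{0,1} = 2
g(7) = mex{0,1} = 2
g(8) = mex{0,1} = 2
g(9) = mex{0,1,2} = 3
g(10) = mex{1,2} = 0
g(11) = mex{1,2} = 0
g(12) = mex{1,2,3} = 0
g(13) = mex{0,2} = 1
g(14) = mex{0,2,3} = 1
So g(14) = 1.
By the Sprague-Grundy theorem, the Grundy value of a sum of independent games is the XOR of the component values.
Combined value = 7 ⊕ 5 ⊕ 1 = 3.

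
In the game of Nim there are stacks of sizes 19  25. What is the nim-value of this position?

10

Write each in binary and XOR column by column:
  10011  (19)
  11001  (25)
  -----
  01010  (10)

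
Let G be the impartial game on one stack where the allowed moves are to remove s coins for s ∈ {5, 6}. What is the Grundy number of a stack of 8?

1

Build the Grundy sequence with g(k) = mex{g(k−s) : s ∈ {5, 6}, s ≤ k}:
g(0) = mex{} = 0
g(1) = mex{} = 0
g(2) = mex{} = 0
g(3) = mex{} = 0
g(4) = mex{} = 0
g(5) = mex{0} = 1
g(6) = mex{0} = 1
g(7) = mex{0} = 1
g(8) = mex{0} = 1
So g(8) = 1.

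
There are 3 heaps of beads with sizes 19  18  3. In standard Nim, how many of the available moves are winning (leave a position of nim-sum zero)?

3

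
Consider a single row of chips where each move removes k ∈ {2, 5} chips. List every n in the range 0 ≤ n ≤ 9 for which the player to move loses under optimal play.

0, 1, 4, 7, 8

Build the Grundy sequence with g(k) = mex{g(k−s) : s ∈ {2, 5}, s ≤ k}:
g(0) = mex{} = 0
g(1) = mex{} = 0
g(2) = mex{0} = 1
g(3) = mex{0} = 1
g(4) = mex{1} = 0
g(5) = mex{0,1} = 2
g(6) = mex{0} = 1
g(7) = mex{1,2} = 0
g(8) = mex{1} = 0
g(9) = mex{0} = 1
The P-positions (g = 0) in 0..9 are 0, 1, 4, 7, 8.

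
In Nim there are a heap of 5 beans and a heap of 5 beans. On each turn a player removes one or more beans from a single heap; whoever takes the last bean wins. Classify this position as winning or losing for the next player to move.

Losing position

In binary:
  101  (5)
  101  (5)
  ---
  000  (0)
The nim-sum is 0, so this is a P-position: the player to move is in a losing position under optimal play.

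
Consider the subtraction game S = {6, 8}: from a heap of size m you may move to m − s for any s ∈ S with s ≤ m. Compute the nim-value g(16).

0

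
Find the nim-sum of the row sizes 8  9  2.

Nim-sum: 8 XOR 9 XOR 2 = 3.

3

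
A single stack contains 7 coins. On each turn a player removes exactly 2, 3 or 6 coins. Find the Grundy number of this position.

1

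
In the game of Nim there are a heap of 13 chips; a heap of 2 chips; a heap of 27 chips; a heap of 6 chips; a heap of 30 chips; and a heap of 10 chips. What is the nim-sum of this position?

Nim-sum: 13 ^ 2 ^ 27 ^ 6 ^ 30 ^ 10 = 6.

6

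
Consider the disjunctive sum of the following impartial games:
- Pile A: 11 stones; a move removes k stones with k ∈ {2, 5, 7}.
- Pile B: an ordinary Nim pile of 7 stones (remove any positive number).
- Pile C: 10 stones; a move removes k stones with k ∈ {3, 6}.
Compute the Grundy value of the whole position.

4

Build the Grundy sequence for pile A with g(k) = mex{g(k−s) : s ∈ {2, 5, 7}, s ≤ k}:
k:     0  1  2  3  4  5  6  7  8  9 10 11
g(k):  0  0  1  1  0  2  1  3  2  2  0  3
So g(11) = 3.
Pile B is a plain Nim pile of size 7, so its Grundy value is 7.
For pile C, compute g(0), g(1), … with moves {3, 6}:
g(0) = mex{} = 0
g(1) = mex{} = 0
g(2) = mex{} = 0
g(3) = mex{0} = 1
g(4) = mex{0} = 1
g(5) = mex{0} = 1
g(6) = mex{0,1} = 2
g(7) = mex{0,1} = 2
g(8) = mex{0,1} = 2
g(9) = mex{1,2} = 0
g(10) = mex{1,2} = 0
So g(10) = 0.
The value of a disjunctive sum is the nim-sum of the parts.
Combined value = 3 XOR 7 XOR 0 = 4.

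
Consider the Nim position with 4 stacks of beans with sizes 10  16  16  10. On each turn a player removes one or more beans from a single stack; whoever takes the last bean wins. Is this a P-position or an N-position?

P-position

In binary:
  01010  (10)
  10000  (16)
  10000  (16)
  01010  (10)
  -----
  00000  (0)
The nim-sum is 0, so this is a P-position: the player to move is in a losing position under optimal play.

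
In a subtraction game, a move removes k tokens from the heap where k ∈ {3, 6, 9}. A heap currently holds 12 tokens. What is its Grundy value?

Grundy values for subtraction set {3, 6, 9}:
g(0) = mex{} = 0
g(1) = mex{} = 0
g(2) = mex{} = 0
g(3) = mex{0} = 1
g(4) = mex{0} = 1
g(5) = mex{0} = 1
g(6) = mex{0,1} = 2
g(7) = mex{0,1} = 2
g(8) = mex{0,1} = 2
g(9) = mex{0,1,2} = 3
g(10) = mex{0,1,2} = 3
g(11) = mex{0,1,2} = 3
g(12) = mex{1,2,3} = 0
So g(12) = 0.

0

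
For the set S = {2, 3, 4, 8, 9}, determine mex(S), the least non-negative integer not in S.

0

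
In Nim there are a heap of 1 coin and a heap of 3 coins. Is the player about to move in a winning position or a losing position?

Compute the nim-sum pairwise:
1 ^ 3 = 2
The nim-sum is 2 ≠ 0, so this is an N-position: the player to move can win.

Winning position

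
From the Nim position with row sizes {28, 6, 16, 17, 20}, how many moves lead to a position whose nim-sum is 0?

Bitwise XOR of the heap sizes:
  11100  (28)
  00110  (6)
  10000  (16)
  10001  (17)
  10100  (20)
  -----
  01111  (15)
The overall nim-sum is X = 15. A row of size p has a winning move iff p XOR X < p (reduce it to p XOR X).
  28: 28 XOR 15 = 19 < 28 — winning move (to 19).
  6: 6 XOR 15 = 9 ≥ 6 — no move.
  16: 16 XOR 15 = 31 ≥ 16 — no move.
  17: 17 XOR 15 = 30 ≥ 17 — no move.
  20: 20 XOR 15 = 27 ≥ 20 — no move.
That gives 1 winning move.

1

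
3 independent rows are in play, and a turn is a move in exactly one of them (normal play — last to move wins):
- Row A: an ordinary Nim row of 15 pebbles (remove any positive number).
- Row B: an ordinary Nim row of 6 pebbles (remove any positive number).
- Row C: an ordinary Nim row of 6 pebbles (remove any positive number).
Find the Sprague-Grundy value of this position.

15

Row A is a plain Nim row of size 15, so its Grundy value is 15.
Row B is a plain Nim row of size 6, so its Grundy value is 6.
Row C is a plain Nim row of size 6, so its Grundy value is 6.
The value of a disjunctive sum is the nim-sum of the parts.
Combined value = 15 ⊕ 6 ⊕ 6 = 15.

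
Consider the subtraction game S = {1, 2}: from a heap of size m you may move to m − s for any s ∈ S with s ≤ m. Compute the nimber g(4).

1

Grundy values for subtraction set {1, 2}:
k:     0  1  2  3  4
g(k):  0  1  2  0  1
So g(4) = 1.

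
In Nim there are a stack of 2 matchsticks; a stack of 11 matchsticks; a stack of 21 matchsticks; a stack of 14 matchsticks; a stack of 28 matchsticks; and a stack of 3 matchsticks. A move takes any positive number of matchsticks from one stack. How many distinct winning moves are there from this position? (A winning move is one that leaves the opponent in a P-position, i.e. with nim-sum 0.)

Bitwise XOR of the heap sizes:
  00010  (2)
  01011  (11)
  10101  (21)
  01110  (14)
  11100  (28)
  00011  (3)
  -----
  01101  (13)
The overall nim-sum is X = 13. A stack of size p has a winning move iff p XOR X < p (reduce it to p XOR X).
  2: 2 XOR 13 = 15 ≥ 2 — no move.
  11: 11 XOR 13 = 6 < 11 — winning move (to 6).
  21: 21 XOR 13 = 24 ≥ 21 — no move.
  14: 14 XOR 13 = 3 < 14 — winning move (to 3).
  28: 28 XOR 13 = 17 < 28 — winning move (to 17).
  3: 3 XOR 13 = 14 ≥ 3 — no move.
That gives 3 winning moves.

3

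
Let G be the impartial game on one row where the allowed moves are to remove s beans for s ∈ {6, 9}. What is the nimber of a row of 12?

2

Compute g(0), g(1), … for moves {6, 9}:
g(0) = mex{} = 0
g(1) = mex{} = 0
g(2) = mex{} = 0
g(3) = mex{} = 0
g(4) = mex{} = 0
g(5) = mex{} = 0
g(6) = mex{0} = 1
g(7) = mex{0} = 1
g(8) = mex{0} = 1
g(9) = mex{0} = 1
g(10) = mex{0} = 1
g(11) = mex{0} = 1
g(12) = mex{0,1} = 2
So g(12) = 2.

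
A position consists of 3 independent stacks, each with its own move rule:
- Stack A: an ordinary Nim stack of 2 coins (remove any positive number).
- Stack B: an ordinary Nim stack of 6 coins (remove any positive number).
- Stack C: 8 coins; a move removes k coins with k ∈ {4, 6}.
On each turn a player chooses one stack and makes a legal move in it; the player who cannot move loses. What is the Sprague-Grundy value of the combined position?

Stack A is a plain Nim stack of size 2, so its Grundy value is 2.
Stack B is a plain Nim stack of size 6, so its Grundy value is 6.
Grundy values for stack C (subtraction set {4, 6}):
g(0) = mex{} = 0
g(1) = mex{} = 0
g(2) = mex{} = 0
g(3) = mex{} = 0
g(4) = mex{0} = 1
g(5) = mex{0} = 1
g(6) = mex{0} = 1
g(7) = mex{0} = 1
g(8) = mex{0,1} = 2
So g(8) = 2.
By the Sprague-Grundy theorem, the Grundy value of a sum of independent games is the XOR of the component values.
Combined value = 2 XOR 6 XOR 2 = 6.

6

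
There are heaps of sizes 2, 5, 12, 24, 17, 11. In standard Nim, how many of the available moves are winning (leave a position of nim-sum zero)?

Nim-sum: 2 ⊕ 5 ⊕ 12 ⊕ 24 ⊕ 17 ⊕ 11 = 9.
The overall nim-sum is X = 9. A heap of size p has a winning move iff p XOR X < p (reduce it to p XOR X).
  2: 2 XOR 9 = 11 ≥ 2 — no move.
  5: 5 XOR 9 = 12 ≥ 5 — no move.
  12: 12 XOR 9 = 5 < 12 — winning move (to 5).
  24: 24 XOR 9 = 17 < 24 — winning move (to 17).
  17: 17 XOR 9 = 24 ≥ 17 — no move.
  11: 11 XOR 9 = 2 < 11 — winning move (to 2).
That gives 3 winning moves.

3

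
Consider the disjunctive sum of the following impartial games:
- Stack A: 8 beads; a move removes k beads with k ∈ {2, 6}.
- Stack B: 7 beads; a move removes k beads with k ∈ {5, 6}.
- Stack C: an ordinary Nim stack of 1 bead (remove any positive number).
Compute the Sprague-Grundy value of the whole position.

0

For stack A, compute g(0), g(1), … with moves {2, 6}:
k:     0  1  2  3  4  5  6  7  8
g(k):  0  0  1  1  0  0  1  1  0
So g(8) = 0.
Grundy values for stack B (subtraction set {5, 6}):
g(0) = mex{} = 0
g(1) = mex{} = 0
g(2) = mex{} = 0
g(3) = mex{} = 0
g(4) = mex{} = 0
g(5) = mex{0} = 1
g(6) = mex{0} = 1
g(7) = mex{0} = 1
So g(7) = 1.
Stack C is a plain Nim stack of size 1, so its Grundy value is 1.
The value of a disjunctive sum is the nim-sum of the parts.
Combined value = 0 XOR 1 XOR 1 = 0.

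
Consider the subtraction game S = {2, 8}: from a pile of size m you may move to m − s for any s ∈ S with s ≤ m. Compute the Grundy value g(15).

Grundy values for subtraction set {2, 8}:
k:     0  1  2  3  4  5  6  7  8  9 10 11 12 13 14 15
g(k):  0  0  1  1  0  0  1  1  2  2  0  0  1  1  0  0
So g(15) = 0.

0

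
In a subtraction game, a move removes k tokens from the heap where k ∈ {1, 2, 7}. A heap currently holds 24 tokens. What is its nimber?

0

Grundy values for subtraction set {1, 2, 7}:
k:     0  1  2  3  4  5  6  7  8  9 10 11 12 13 14 15 16 17 18 19 20 21 22 23 24
g(k):  0  1  2  0  1  2  0  1  2  0  1  2  0  1  2  0  1  2  0  1  2  0  1  2  0
So g(24) = 0.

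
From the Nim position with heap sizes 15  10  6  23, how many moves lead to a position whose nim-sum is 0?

1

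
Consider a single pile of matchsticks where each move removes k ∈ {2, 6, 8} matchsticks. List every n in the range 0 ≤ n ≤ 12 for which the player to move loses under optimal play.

Build the Grundy sequence with g(k) = mex{g(k−s) : s ∈ {2, 6, 8}, s ≤ k}:
k:     0  1  2  3  4  5  6  7  8  9 10 11 12
g(k):  0  0  1  1  0  0  1  1  2  2  3  3  2
The P-positions (g = 0) in 0..12 are 0, 1, 4, 5.

0, 1, 4, 5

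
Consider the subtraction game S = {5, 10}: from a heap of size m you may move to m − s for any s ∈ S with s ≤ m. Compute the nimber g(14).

2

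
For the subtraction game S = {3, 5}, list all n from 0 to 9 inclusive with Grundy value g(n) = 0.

0, 1, 2, 8, 9

Build the Grundy sequence with g(k) = mex{g(k−s) : s ∈ {3, 5}, s ≤ k}:
k:     0  1  2  3  4  5  6  7  8  9
g(k):  0  0  0  1  1  1  2  2  0  0
The P-positions (g = 0) in 0..9 are 0, 1, 2, 8, 9.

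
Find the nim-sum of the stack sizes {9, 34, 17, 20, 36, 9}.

Bitwise XOR of the heap sizes:
  001001  (9)
  100010  (34)
  010001  (17)
  010100  (20)
  100100  (36)
  001001  (9)
  ------
  000011  (3)

3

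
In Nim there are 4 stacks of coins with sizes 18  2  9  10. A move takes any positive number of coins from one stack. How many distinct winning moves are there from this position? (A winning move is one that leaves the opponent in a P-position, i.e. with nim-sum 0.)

1

Nim-sum: 18 XOR 2 XOR 9 XOR 10 = 19.
The overall nim-sum is X = 19. A stack of size p has a winning move iff p XOR X < p (reduce it to p XOR X).
  18: 18 XOR 19 = 1 < 18 — winning move (to 1).
  2: 2 XOR 19 = 17 ≥ 2 — no move.
  9: 9 XOR 19 = 26 ≥ 9 — no move.
  10: 10 XOR 19 = 25 ≥ 10 — no move.
That gives 1 winning move.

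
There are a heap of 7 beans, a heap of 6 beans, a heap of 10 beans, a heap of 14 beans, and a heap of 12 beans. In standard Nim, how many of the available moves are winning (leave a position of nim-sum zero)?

Compute the nim-sum pairwise:
7 XOR 6 = 1
1 XOR 10 = 11
11 XOR 14 = 5
5 XOR 12 = 9
The overall nim-sum is X = 9. A heap of size p has a winning move iff p XOR X < p (reduce it to p XOR X).
  7: 7 XOR 9 = 14 ≥ 7 — no move.
  6: 6 XOR 9 = 15 ≥ 6 — no move.
  10: 10 XOR 9 = 3 < 10 — winning move (to 3).
  14: 14 XOR 9 = 7 < 14 — winning move (to 7).
  12: 12 XOR 9 = 5 < 12 — winning move (to 5).
That gives 3 winning moves.

3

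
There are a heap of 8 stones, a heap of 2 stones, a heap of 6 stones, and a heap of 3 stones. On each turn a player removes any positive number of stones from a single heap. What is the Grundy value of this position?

15

Nim-sum: 8 ^ 2 ^ 6 ^ 3 = 15.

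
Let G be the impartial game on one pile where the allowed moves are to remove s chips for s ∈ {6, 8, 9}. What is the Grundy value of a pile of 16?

0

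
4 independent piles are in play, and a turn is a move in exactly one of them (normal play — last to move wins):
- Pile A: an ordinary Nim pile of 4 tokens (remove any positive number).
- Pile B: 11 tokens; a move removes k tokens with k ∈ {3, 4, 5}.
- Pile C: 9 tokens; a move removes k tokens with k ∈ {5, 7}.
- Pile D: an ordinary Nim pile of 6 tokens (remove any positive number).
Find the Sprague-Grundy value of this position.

2

Pile A is a plain Nim pile of size 4, so its Grundy value is 4.
For pile B, compute g(0), g(1), … with moves {3, 4, 5}:
g(0) = mex{} = 0
g(1) = mex{} = 0
g(2) = mex{} = 0
g(3) = mex{0} = 1
g(4) = mex{0} = 1
g(5) = mex{0} = 1
g(6) = mex{0,1} = 2
g(7) = mex{0,1} = 2
g(8) = mex{1} = 0
g(9) = mex{1,2} = 0
g(10) = mex{1,2} = 0
g(11) = mex{0,2} = 1
So g(11) = 1.
Build the Grundy sequence for pile C with g(k) = mex{g(k−s) : s ∈ {5, 7}, s ≤ k}:
k:     0  1  2  3  4  5  6  7  8  9
g(k):  0  0  0  0  0  1  1  1  1  1
So g(9) = 1.
Pile D is a plain Nim pile of size 6, so its Grundy value is 6.
By the Sprague-Grundy theorem, the Grundy value of a sum of independent games is the XOR of the component values.
Combined value = 4 XOR 1 XOR 1 XOR 6 = 2.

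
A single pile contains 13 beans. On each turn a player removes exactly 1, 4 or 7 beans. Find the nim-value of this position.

Grundy values for subtraction set {1, 4, 7}:
k:     0  1  2  3  4  5  6  7  8  9 10 11 12 13
g(k):  0  1  0  1  2  0  1  2  0  1  0  1  2  0
So g(13) = 0.

0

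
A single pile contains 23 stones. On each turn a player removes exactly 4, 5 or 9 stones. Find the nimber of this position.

2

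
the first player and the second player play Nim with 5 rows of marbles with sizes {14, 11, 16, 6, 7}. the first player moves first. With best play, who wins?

Compute the nim-sum pairwise:
14 ⊕ 11 = 5
5 ⊕ 16 = 21
21 ⊕ 6 = 19
19 ⊕ 7 = 20
The nim-sum is 20 ≠ 0, so this is an N-position: the player to move can win; the first player has a winning move.

the first player wins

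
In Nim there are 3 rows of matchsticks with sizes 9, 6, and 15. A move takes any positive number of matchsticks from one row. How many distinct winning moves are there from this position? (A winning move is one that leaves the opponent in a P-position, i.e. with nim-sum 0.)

0

Nim-sum: 9 ⊕ 6 ⊕ 15 = 0.
The nim-sum is already 0, so every move leaves a nonzero nim-sum — there are no winning moves.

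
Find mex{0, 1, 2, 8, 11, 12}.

3

The values 0, 1, 2 are all present; 3 is the first non-negative integer missing from the set.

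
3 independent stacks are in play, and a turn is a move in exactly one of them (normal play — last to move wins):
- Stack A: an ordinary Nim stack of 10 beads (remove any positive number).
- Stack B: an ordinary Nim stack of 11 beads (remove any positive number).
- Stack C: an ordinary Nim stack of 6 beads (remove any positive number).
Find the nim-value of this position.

7

Stack A is a plain Nim stack of size 10, so its Grundy value is 10.
Stack B is a plain Nim stack of size 11, so its Grundy value is 11.
Stack C is a plain Nim stack of size 6, so its Grundy value is 6.
The value of a disjunctive sum is the nim-sum of the parts.
Combined value = 10 ⊕ 11 ⊕ 6 = 7.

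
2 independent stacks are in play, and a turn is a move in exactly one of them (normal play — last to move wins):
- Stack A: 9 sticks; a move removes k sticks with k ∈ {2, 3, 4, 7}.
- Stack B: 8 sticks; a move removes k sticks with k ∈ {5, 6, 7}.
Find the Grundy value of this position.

Build the Grundy sequence for stack A with g(k) = mex{g(k−s) : s ∈ {2, 3, 4, 7}, s ≤ k}:
k:     0  1  2  3  4  5  6  7  8  9
g(k):  0  0  1  1  2  2  0  3  1  4
So g(9) = 4.
Grundy values for stack B (subtraction set {5, 6, 7}):
g(0) = mex{} = 0
g(1) = mex{} = 0
g(2) = mex{} = 0
g(3) = mex{} = 0
g(4) = mex{} = 0
g(5) = mex{0} = 1
g(6) = mex{0} = 1
g(7) = mex{0} = 1
g(8) = mex{0} = 1
So g(8) = 1.
The value of a disjunctive sum is the nim-sum of the parts.
Combined value = 4 ⊕ 1 = 5.

5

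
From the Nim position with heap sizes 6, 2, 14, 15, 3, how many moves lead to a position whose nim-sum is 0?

Nim-sum: 6 ⊕ 2 ⊕ 14 ⊕ 15 ⊕ 3 = 6.
The overall nim-sum is X = 6. A heap of size p has a winning move iff p XOR X < p (reduce it to p XOR X).
  6: 6 XOR 6 = 0 < 6 — winning move (to 0).
  2: 2 XOR 6 = 4 ≥ 2 — no move.
  14: 14 XOR 6 = 8 < 14 — winning move (to 8).
  15: 15 XOR 6 = 9 < 15 — winning move (to 9).
  3: 3 XOR 6 = 5 ≥ 3 — no move.
That gives 3 winning moves.

3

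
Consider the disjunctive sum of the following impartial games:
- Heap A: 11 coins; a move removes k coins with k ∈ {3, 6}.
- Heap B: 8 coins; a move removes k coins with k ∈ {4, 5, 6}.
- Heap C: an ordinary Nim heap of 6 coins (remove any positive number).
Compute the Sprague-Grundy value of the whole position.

4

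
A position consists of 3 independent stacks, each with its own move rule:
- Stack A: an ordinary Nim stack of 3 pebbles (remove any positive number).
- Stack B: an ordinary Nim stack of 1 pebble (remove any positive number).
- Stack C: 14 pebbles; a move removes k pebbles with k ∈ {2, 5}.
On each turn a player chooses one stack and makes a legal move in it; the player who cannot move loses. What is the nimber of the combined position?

2

Stack A is a plain Nim stack of size 3, so its Grundy value is 3.
Stack B is a plain Nim stack of size 1, so its Grundy value is 1.
Build the Grundy sequence for stack C with g(k) = mex{g(k−s) : s ∈ {2, 5}, s ≤ k}:
g(0) = mex{} = 0
g(1) = mex{} = 0
g(2) = mex{0} = 1
g(3) = mex{0} = 1
g(4) = mex{1} = 0
g(5) = mex{0,1} = 2
g(6) = mex{0} = 1
g(7) = mex{1,2} = 0
g(8) = mex{1} = 0
g(9) = mex{0} = 1
g(10) = mex{0,2} = 1
g(11) = mex{1} = 0
g(12) = mex{0,1} = 2
g(13) = mex{0} = 1
g(14) = mex{1,2} = 0
So g(14) = 0.
The value of a disjunctive sum is the nim-sum of the parts.
Combined value = 3 ⊕ 1 ⊕ 0 = 2.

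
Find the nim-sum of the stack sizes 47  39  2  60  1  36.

19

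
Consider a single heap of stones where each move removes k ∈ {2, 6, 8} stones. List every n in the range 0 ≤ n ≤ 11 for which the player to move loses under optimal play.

0, 1, 4, 5

Compute g(0), g(1), … for moves {2, 6, 8}:
k:     0  1  2  3  4  5  6  7  8  9 10 11
g(k):  0  0  1  1  0  0  1  1  2  2  3  3
The P-positions (g = 0) in 0..11 are 0, 1, 4, 5.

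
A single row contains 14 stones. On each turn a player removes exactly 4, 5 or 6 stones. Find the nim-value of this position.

Grundy values for subtraction set {4, 5, 6}:
k:     0  1  2  3  4  5  6  7  8  9 10 11 12 13 14
g(k):  0  0  0  0  1  1  1  1  2  2  0  0  0  0  1
So g(14) = 1.

1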